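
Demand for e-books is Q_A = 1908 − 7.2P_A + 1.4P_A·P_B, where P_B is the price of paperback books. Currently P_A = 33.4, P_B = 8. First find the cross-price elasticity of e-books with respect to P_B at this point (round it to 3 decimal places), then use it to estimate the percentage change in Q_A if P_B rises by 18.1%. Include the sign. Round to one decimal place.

3.3%

At P_A = 33.4, P_B = 8: Q_A = 2041.6.
∂Q_A/∂P_B = 1.4P_A = 46.7600.
ε = (∂Q_A/∂P_B)(P_B/Q_A) = 46.7600 × 8/2041.6 ≈ 0.183.
%ΔQ_A ≈ ε × %ΔP_B = 0.183 × (18.1%) = 3.3%.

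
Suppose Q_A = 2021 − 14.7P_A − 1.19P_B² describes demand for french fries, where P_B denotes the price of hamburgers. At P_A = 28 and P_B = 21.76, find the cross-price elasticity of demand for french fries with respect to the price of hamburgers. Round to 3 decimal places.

-1.077

At P_A = 28 and P_B = 21.76: Q_A = 1045.938.
∂Q_A/∂P_B = -2.38P_B = -2.38(21.76) = -51.7888.
ε = (∂Q_A/∂P_B)(P_B/Q_A) = -51.7888 × (21.76/1045.938) ≈ -1.077.
ε < 0: complements.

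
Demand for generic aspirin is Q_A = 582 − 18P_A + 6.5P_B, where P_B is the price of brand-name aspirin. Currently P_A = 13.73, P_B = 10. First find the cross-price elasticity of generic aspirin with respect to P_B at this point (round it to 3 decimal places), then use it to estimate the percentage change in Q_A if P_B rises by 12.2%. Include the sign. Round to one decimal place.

At P_A = 13.73, P_B = 10: Q_A = 399.86.
∂Q_A/∂P_B = 6.5.
ε = (∂Q_A/∂P_B)(P_B/Q_A) = 6.5000 × 10/399.86 ≈ 0.163.
%ΔQ_A ≈ ε × %ΔP_B = 0.163 × (12.2%) = 2.0%.

2.0%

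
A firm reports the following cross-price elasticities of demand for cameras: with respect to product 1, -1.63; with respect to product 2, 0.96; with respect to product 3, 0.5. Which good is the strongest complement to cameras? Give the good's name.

product 1

Complements have ε < 0. The most negative value is -1.63 (product 1).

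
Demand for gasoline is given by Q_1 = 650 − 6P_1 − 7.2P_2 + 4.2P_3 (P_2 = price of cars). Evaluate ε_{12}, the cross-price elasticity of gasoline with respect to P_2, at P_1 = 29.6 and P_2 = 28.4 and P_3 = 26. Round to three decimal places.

At P_1 = 29.6 and P_2 = 28.4 and P_3 = 26: Q_1 = 377.12.
∂Q_1/∂P_2 = -7.2.
ε = (∂Q_1/∂P_2)(P_2/Q_1) = -7.2 × (28.4/377.12) ≈ -0.542.
Since ε < 0, gasoline and cars are complements.

-0.542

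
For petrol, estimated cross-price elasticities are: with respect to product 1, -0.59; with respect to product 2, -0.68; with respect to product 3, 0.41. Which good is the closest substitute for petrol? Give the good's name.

product 3

Substitutes have ε > 0. Among the positive values, 0.41 (product 3) is largest.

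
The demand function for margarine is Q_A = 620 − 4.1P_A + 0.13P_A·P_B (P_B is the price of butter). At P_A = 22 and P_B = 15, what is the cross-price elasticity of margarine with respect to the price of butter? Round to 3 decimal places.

0.075

At P_A = 22 and P_B = 15: Q_A = 572.7.
∂Q_A/∂P_B = 0.13P_A = 0.13(22) = 2.8600.
ε = (∂Q_A/∂P_B)(P_B/Q_A) = 2.8600 × (15/572.7) ≈ 0.075.
ε > 0: substitutes.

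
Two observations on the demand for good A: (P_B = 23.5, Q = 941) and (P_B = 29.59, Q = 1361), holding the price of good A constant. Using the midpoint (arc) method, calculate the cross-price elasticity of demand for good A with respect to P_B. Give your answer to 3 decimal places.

ΔQ_A = 1361 − 941 = 420; ΔP_B = 29.59 − 23.5 = 6.09.
Midpoints: Q̄_A = 1151.0, P̄_B = 26.55.
ε = (ΔQ_A/Q̄_A)/(ΔP_B/P̄_B) = (420/1151.0)/(6.09/26.55) ≈ 1.591.

1.591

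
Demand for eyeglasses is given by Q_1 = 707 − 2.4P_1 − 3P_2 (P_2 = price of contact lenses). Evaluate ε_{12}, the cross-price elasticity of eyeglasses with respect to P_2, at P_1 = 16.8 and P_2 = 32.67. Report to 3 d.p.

At P_1 = 16.8 and P_2 = 32.67: Q_1 = 568.67.
∂Q_1/∂P_2 = -3.
ε = (∂Q_1/∂P_2)(P_2/Q_1) = -3 × (32.67/568.67) ≈ -0.172.
Since ε < 0, eyeglasses and contact lenses are complements.

-0.172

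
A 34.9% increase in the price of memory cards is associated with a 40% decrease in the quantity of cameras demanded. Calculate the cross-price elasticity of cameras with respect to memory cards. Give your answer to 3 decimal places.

-1.146

ε = (%ΔQ of cameras) / (%ΔP of memory cards) = (-40%) / (34.9%) ≈ -1.146.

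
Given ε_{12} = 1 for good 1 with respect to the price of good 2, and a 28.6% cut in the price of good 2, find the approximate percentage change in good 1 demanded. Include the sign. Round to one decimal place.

-28.6%

%ΔQ ≈ ε × %ΔP of good 2 = 1 × (-28.6%) = -28.6%.
Demand for good 1 falls by about 28.6%.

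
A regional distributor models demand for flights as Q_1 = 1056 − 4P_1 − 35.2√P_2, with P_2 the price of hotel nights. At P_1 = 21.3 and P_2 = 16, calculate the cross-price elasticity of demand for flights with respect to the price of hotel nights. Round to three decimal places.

At P_1 = 21.3 and P_2 = 16: Q_1 = 830.
∂Q_1/∂P_2 = -35.2/(2√P_2) = -35.2/(2√16) = -4.4000.
ε = (∂Q_1/∂P_2)(P_2/Q_1) = -4.4000 × (16/830) ≈ -0.085.
ε < 0: complements.

-0.085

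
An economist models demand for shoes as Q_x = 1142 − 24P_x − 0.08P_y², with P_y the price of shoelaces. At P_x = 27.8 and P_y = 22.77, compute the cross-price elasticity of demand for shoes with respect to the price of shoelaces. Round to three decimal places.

-0.191

At P_x = 27.8 and P_y = 22.77: Q_x = 433.322.
∂Q_x/∂P_y = -0.16P_y = -0.16(22.77) = -3.6432.
ε = (∂Q_x/∂P_y)(P_y/Q_x) = -3.6432 × (22.77/433.322) ≈ -0.191.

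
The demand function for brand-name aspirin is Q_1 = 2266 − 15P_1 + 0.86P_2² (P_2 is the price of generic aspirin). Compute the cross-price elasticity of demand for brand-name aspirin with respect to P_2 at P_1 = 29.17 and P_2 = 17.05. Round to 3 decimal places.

At P_1 = 29.17 and P_2 = 17.05: Q_1 = 2078.454.
∂Q_1/∂P_2 = 1.72P_2 = 1.72(17.05) = 29.3260.
ε = (∂Q_1/∂P_2)(P_2/Q_1) = 29.3260 × (17.05/2078.454) ≈ 0.241.

0.241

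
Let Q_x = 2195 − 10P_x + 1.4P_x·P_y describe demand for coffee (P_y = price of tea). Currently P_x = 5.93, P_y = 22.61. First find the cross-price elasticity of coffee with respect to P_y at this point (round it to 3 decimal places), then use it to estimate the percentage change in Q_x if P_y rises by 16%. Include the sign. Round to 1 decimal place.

1.3%

At P_x = 5.93, P_y = 22.61: Q_x = 2323.408.
∂Q_x/∂P_y = 1.4P_x = 8.3020.
ε = (∂Q_x/∂P_y)(P_y/Q_x) = 8.3020 × 22.61/2323.408 ≈ 0.081.
%ΔQ_x ≈ ε × %ΔP_y = 0.081 × (16%) = 1.3%.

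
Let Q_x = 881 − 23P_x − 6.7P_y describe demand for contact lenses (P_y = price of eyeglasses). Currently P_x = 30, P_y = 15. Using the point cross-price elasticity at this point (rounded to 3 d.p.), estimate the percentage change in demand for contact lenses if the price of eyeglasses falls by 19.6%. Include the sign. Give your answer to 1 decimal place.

21.8%

At P_x = 30, P_y = 15: Q_x = 90.5.
∂Q_x/∂P_y = -6.7.
ε = (∂Q_x/∂P_y)(P_y/Q_x) = -6.7000 × 15/90.5 ≈ -1.110.
%ΔQ_x ≈ ε × %ΔP_y = -1.110 × (-19.6%) = 21.8%.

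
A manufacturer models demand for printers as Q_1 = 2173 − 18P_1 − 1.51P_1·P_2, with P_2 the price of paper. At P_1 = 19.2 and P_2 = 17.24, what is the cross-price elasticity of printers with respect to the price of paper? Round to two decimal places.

-0.38

At P_1 = 19.2 and P_2 = 17.24: Q_1 = 1327.578.
∂Q_1/∂P_2 = -1.51P_1 = -1.51(19.2) = -28.9920.
ε = (∂Q_1/∂P_2)(P_2/Q_1) = -28.9920 × (17.24/1327.578) ≈ -0.38.
ε < 0: complements.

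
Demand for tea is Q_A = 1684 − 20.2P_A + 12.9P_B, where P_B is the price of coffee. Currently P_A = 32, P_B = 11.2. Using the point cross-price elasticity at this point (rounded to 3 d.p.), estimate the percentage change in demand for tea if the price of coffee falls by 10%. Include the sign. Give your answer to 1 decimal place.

-1.2%

At P_A = 32, P_B = 11.2: Q_A = 1182.08.
∂Q_A/∂P_B = 12.9.
ε = (∂Q_A/∂P_B)(P_B/Q_A) = 12.9000 × 11.2/1182.08 ≈ 0.122.
%ΔQ_A ≈ ε × %ΔP_B = 0.122 × (-10%) = -1.2%.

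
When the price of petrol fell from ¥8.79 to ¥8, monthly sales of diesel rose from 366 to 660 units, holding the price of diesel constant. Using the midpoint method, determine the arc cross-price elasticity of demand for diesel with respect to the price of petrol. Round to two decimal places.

ΔQ_A = 660 − 366 = 294; ΔP_B = 8 − 8.79 = -0.79.
Midpoints: Q̄_A = 513.0, P̄_B = 8.39.
ε = (ΔQ_A/Q̄_A)/(ΔP_B/P̄_B) = (294/513.0)/(-0.79/8.39) ≈ -6.09.
ε < 0: diesel and petrol are complements.

-6.09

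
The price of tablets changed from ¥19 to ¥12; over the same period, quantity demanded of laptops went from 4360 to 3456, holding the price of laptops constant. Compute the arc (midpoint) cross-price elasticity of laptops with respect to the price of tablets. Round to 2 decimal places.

ΔQ_A = 3456 − 4360 = -904; ΔP_B = 12 − 19 = -7.
Midpoints: Q̄_A = 3908.0, P̄_B = 15.50.
ε = (ΔQ_A/Q̄_A)/(ΔP_B/P̄_B) = (-904/3908.0)/(-7/15.50) ≈ 0.51.

0.51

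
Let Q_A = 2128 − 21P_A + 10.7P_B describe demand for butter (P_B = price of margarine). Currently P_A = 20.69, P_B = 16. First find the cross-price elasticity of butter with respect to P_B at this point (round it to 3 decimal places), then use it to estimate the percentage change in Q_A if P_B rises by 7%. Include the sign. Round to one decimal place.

At P_A = 20.69, P_B = 16: Q_A = 1864.71.
∂Q_A/∂P_B = 10.7.
ε = (∂Q_A/∂P_B)(P_B/Q_A) = 10.7000 × 16/1864.71 ≈ 0.092.
%ΔQ_A ≈ ε × %ΔP_B = 0.092 × (7%) = 0.6%.

0.6%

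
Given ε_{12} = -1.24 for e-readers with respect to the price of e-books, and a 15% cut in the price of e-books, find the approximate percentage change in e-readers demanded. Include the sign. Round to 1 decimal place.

%ΔQ ≈ ε × %ΔP of e-books = -1.24 × (-15%) = 18.6%.
Demand for e-readers rises by about 18.6%.

18.6%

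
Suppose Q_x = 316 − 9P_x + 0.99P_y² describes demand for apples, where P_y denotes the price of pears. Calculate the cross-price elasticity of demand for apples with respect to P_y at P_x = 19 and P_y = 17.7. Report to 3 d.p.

1.363

At P_x = 19 and P_y = 17.7: Q_x = 455.157.
∂Q_x/∂P_y = 1.98P_y = 1.98(17.7) = 35.0460.
ε = (∂Q_x/∂P_y)(P_y/Q_x) = 35.0460 × (17.7/455.157) ≈ 1.363.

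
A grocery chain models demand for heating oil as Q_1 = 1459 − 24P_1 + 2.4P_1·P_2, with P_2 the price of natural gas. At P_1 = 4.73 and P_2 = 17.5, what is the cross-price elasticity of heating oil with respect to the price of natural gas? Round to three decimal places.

At P_1 = 4.73 and P_2 = 17.5: Q_1 = 1544.14.
∂Q_1/∂P_2 = 2.4P_1 = 2.4(4.73) = 11.3520.
ε = (∂Q_1/∂P_2)(P_2/Q_1) = 11.3520 × (17.5/1544.14) ≈ 0.129.

0.129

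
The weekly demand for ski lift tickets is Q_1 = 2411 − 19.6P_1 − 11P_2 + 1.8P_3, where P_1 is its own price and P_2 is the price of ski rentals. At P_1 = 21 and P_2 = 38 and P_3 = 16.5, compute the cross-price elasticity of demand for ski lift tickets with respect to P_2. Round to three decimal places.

At P_1 = 21 and P_2 = 38 and P_3 = 16.5: Q_1 = 1611.1.
∂Q_1/∂P_2 = -11.
ε = (∂Q_1/∂P_2)(P_2/Q_1) = -11 × (38/1611.1) ≈ -0.259.

-0.259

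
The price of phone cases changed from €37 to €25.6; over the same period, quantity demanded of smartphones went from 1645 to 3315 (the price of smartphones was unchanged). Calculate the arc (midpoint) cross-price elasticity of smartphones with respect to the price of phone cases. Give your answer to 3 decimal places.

ΔQ_A = 3315 − 1645 = 1670; ΔP_B = 25.6 − 37 = -11.4.
Midpoints: Q̄_A = 2480.0, P̄_B = 31.30.
ε = (ΔQ_A/Q̄_A)/(ΔP_B/P̄_B) = (1670/2480.0)/(-11.4/31.30) ≈ -1.849.
ε < 0: smartphones and phone cases are complements.

-1.849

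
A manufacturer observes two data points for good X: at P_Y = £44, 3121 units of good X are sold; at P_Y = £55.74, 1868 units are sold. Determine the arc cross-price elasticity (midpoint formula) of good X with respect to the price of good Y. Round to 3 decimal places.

ΔQ_X = 1868 − 3121 = -1253; ΔP_Y = 55.74 − 44 = 11.74.
Midpoints: Q̄_X = 2494.5, P̄_Y = 49.87.
ε = (ΔQ_X/Q̄_X)/(ΔP_Y/P̄_Y) = (-1253/2494.5)/(11.74/49.87) ≈ -2.134.
ε < 0: good X and good Y are complements.

-2.134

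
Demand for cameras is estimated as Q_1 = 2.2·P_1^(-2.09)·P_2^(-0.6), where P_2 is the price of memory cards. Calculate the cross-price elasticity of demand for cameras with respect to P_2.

-0.60

In a log-linear (constant-elasticity) demand function, the coefficient on the exponent of P_2 is the cross-price elasticity.
ε = -0.60. Negative, so cameras and memory cards are complements.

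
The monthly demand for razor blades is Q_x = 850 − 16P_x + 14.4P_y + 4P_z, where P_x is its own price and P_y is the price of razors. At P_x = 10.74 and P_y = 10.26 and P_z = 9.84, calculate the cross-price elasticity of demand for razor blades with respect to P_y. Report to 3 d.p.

0.171

At P_x = 10.74 and P_y = 10.26 and P_z = 9.84: Q_x = 865.264.
∂Q_x/∂P_y = 14.4.
ε = (∂Q_x/∂P_y)(P_y/Q_x) = 14.4 × (10.26/865.264) ≈ 0.171.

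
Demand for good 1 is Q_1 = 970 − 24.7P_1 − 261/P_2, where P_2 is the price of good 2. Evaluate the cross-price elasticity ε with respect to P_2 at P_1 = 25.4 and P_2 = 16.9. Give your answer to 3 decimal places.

0.047

At P_1 = 25.4 and P_2 = 16.9: Q_1 = 327.176.
∂Q_1/∂P_2 = 261/P_2² = 0.9138.
ε = (∂Q_1/∂P_2)(P_2/Q_1) = 0.9138 × (16.9/327.176) ≈ 0.047.
ε > 0: substitutes.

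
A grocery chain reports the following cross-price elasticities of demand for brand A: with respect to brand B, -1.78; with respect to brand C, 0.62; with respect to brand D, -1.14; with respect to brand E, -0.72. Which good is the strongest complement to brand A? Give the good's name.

Complements have ε < 0. The most negative value is -1.78 (brand B).

brand B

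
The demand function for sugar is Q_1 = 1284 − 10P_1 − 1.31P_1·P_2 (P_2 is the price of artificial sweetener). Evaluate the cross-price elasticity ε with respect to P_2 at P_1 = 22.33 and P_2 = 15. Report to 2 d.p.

At P_1 = 22.33 and P_2 = 15: Q_1 = 621.916.
∂Q_1/∂P_2 = -1.31P_1 = -1.31(22.33) = -29.2523.
ε = (∂Q_1/∂P_2)(P_2/Q_1) = -29.2523 × (15/621.916) ≈ -0.71.

-0.71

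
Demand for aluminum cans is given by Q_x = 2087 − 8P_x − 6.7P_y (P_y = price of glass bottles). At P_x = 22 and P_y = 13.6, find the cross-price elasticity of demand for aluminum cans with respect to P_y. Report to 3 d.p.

At P_x = 22 and P_y = 13.6: Q_x = 1819.88.
∂Q_x/∂P_y = -6.7.
ε = (∂Q_x/∂P_y)(P_y/Q_x) = -6.7 × (13.6/1819.88) ≈ -0.050.
Since ε < 0, aluminum cans and glass bottles are complements.

-0.050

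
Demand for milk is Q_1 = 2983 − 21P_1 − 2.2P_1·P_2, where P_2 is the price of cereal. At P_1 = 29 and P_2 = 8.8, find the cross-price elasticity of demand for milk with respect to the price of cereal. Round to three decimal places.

-0.310

At P_1 = 29 and P_2 = 8.8: Q_1 = 1812.56.
∂Q_1/∂P_2 = -2.2P_1 = -2.2(29) = -63.8000.
ε = (∂Q_1/∂P_2)(P_2/Q_1) = -63.8000 × (8.8/1812.56) ≈ -0.310.
ε < 0: complements.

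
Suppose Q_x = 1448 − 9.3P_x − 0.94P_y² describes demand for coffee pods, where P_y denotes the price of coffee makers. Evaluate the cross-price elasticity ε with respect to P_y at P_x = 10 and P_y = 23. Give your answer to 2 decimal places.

-1.16

At P_x = 10 and P_y = 23: Q_x = 857.74.
∂Q_x/∂P_y = -1.88P_y = -1.88(23) = -43.2400.
ε = (∂Q_x/∂P_y)(P_y/Q_x) = -43.2400 × (23/857.74) ≈ -1.16.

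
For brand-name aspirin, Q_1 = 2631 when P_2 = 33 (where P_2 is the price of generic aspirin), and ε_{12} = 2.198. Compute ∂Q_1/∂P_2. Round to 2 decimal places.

175.24

ε = (∂Q_1/∂P_2)·(P_2/Q_1) ⇒ ∂Q_1/∂P_2 = ε·Q_1/P_2 = 2.198 × 2631/33 ≈ 175.24.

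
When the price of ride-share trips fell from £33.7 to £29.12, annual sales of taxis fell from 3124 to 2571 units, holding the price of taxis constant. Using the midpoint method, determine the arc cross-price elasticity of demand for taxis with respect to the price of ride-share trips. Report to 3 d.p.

1.332

ΔQ_A = 2571 − 3124 = -553; ΔP_B = 29.12 − 33.7 = -4.58.
Midpoints: Q̄_A = 2847.5, P̄_B = 31.41.
ε = (ΔQ_A/Q̄_A)/(ΔP_B/P̄_B) = (-553/2847.5)/(-4.58/31.41) ≈ 1.332.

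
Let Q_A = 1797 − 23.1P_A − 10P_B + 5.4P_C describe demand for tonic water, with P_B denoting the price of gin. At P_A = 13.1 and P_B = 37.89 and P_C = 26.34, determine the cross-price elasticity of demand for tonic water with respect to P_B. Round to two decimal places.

At P_A = 13.1 and P_B = 37.89 and P_C = 26.34: Q_A = 1257.726.
∂Q_A/∂P_B = -10.
ε = (∂Q_A/∂P_B)(P_B/Q_A) = -10 × (37.89/1257.726) ≈ -0.30.
Since ε < 0, tonic water and gin are complements.

-0.30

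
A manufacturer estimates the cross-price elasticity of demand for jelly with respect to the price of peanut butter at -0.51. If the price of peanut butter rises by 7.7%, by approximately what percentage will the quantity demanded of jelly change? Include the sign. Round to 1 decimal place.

%ΔQ ≈ ε × %ΔP of peanut butter = -0.51 × (7.7%) = -3.9%.
Demand for jelly falls by about 3.9%.

-3.9%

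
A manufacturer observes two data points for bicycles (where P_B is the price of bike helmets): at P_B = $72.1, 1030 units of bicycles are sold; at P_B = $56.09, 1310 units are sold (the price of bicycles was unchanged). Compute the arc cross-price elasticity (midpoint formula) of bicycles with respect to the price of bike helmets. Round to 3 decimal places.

-0.958

ΔQ_A = 1310 − 1030 = 280; ΔP_B = 56.09 − 72.1 = -16.01.
Midpoints: Q̄_A = 1170.0, P̄_B = 64.09.
ε = (ΔQ_A/Q̄_A)/(ΔP_B/P̄_B) = (280/1170.0)/(-16.01/64.09) ≈ -0.958.
ε < 0: bicycles and bike helmets are complements.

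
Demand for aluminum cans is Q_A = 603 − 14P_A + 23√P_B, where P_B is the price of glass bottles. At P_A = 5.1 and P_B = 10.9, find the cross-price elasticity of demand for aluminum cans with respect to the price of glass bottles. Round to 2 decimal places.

0.06

At P_A = 5.1 and P_B = 10.9: Q_A = 607.535.
∂Q_A/∂P_B = 23/(2√P_B) = 23/(2√10.9) = 3.4832.
ε = (∂Q_A/∂P_B)(P_B/Q_A) = 3.4832 × (10.9/607.535) ≈ 0.06.
ε > 0: substitutes.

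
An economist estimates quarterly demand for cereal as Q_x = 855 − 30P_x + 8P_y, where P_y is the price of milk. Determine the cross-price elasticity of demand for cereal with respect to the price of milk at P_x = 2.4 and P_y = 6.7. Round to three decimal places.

0.064

At P_x = 2.4 and P_y = 6.7: Q_x = 836.6.
∂Q_x/∂P_y = 8.
ε = (∂Q_x/∂P_y)(P_y/Q_x) = 8 × (6.7/836.6) ≈ 0.064.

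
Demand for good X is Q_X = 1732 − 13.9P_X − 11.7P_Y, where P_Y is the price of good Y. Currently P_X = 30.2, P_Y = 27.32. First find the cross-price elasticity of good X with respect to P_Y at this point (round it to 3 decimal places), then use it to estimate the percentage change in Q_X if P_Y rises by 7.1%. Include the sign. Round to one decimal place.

At P_X = 30.2, P_Y = 27.32: Q_X = 992.576.
∂Q_X/∂P_Y = -11.7.
ε = (∂Q_X/∂P_Y)(P_Y/Q_X) = -11.7000 × 27.32/992.576 ≈ -0.322.
%ΔQ_X ≈ ε × %ΔP_Y = -0.322 × (7.1%) = -2.3%.

-2.3%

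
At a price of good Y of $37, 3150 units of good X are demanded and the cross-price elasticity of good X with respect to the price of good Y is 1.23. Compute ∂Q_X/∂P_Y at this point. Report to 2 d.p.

104.72

ε = (∂Q_X/∂P_Y)·(P_Y/Q_X) ⇒ ∂Q_X/∂P_Y = ε·Q_X/P_Y = 1.23 × 3150/37 ≈ 104.72.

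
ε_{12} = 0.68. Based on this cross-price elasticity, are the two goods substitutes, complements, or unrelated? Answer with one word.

ε = 0.68 > 0, so a higher price of good 2 raises demand for good 1: substitutes.

substitutes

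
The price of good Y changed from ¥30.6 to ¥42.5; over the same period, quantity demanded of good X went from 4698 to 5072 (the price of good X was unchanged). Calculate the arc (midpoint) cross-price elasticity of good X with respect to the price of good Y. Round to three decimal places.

ΔQ_X = 5072 − 4698 = 374; ΔP_Y = 42.5 − 30.6 = 11.9.
Midpoints: Q̄_X = 4885.0, P̄_Y = 36.55.
ε = (ΔQ_X/Q̄_X)/(ΔP_Y/P̄_Y) = (374/4885.0)/(11.9/36.55) ≈ 0.235.
ε > 0: good X and good Y are substitutes.

0.235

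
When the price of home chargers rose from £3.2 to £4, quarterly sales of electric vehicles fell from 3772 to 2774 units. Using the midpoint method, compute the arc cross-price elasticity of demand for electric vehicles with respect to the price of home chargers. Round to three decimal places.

-1.372

ΔQ_A = 2774 − 3772 = -998; ΔP_B = 4 − 3.2 = 0.8.
Midpoints: Q̄_A = 3273.0, P̄_B = 3.60.
ε = (ΔQ_A/Q̄_A)/(ΔP_B/P̄_B) = (-998/3273.0)/(0.8/3.60) ≈ -1.372.
ε < 0: electric vehicles and home chargers are complements.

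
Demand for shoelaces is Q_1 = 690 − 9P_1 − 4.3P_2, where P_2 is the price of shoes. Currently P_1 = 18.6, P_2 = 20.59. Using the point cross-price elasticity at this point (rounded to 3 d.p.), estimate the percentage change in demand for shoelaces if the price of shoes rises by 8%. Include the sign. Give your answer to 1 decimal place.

At P_1 = 18.6, P_2 = 20.59: Q_1 = 434.063.
∂Q_1/∂P_2 = -4.3.
ε = (∂Q_1/∂P_2)(P_2/Q_1) = -4.3000 × 20.59/434.063 ≈ -0.204.
%ΔQ_1 ≈ ε × %ΔP_2 = -0.204 × (8%) = -1.6%.

-1.6%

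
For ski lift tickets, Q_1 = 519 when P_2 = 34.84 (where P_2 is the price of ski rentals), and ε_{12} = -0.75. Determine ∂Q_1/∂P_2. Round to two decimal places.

-11.17

ε = (∂Q_1/∂P_2)·(P_2/Q_1) ⇒ ∂Q_1/∂P_2 = ε·Q_1/P_2 = -0.75 × 519/34.84 ≈ -11.17.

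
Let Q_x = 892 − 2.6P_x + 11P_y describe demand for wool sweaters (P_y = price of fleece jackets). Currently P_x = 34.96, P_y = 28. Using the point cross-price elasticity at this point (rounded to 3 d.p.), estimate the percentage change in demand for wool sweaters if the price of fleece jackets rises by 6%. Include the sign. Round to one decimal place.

At P_x = 34.96, P_y = 28: Q_x = 1109.104.
∂Q_x/∂P_y = 11.
ε = (∂Q_x/∂P_y)(P_y/Q_x) = 11.0000 × 28/1109.104 ≈ 0.278.
%ΔQ_x ≈ ε × %ΔP_y = 0.278 × (6%) = 1.7%.

1.7%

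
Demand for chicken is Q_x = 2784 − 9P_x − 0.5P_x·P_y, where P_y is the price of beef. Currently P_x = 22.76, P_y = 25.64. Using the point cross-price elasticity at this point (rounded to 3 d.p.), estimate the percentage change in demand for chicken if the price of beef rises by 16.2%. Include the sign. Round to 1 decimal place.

-2.1%

At P_x = 22.76, P_y = 25.64: Q_x = 2287.377.
∂Q_x/∂P_y = -0.5P_x = -11.3800.
ε = (∂Q_x/∂P_y)(P_y/Q_x) = -11.3800 × 25.64/2287.377 ≈ -0.128.
%ΔQ_x ≈ ε × %ΔP_y = -0.128 × (16.2%) = -2.1%.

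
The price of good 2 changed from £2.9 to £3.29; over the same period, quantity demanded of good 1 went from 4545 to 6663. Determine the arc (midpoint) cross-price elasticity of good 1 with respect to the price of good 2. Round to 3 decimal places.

2.999

ΔQ_1 = 6663 − 4545 = 2118; ΔP_2 = 3.29 − 2.9 = 0.39.
Midpoints: Q̄_1 = 5604.0, P̄_2 = 3.09.
ε = (ΔQ_1/Q̄_1)/(ΔP_2/P̄_2) = (2118/5604.0)/(0.39/3.09) ≈ 2.999.
ε > 0: good 1 and good 2 are substitutes.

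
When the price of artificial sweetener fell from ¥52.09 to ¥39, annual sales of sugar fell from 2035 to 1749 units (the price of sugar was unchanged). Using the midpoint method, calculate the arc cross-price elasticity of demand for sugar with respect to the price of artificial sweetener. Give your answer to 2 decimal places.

ΔQ_A = 1749 − 2035 = -286; ΔP_B = 39 − 52.09 = -13.09.
Midpoints: Q̄_A = 1892.0, P̄_B = 45.55.
ε = (ΔQ_A/Q̄_A)/(ΔP_B/P̄_B) = (-286/1892.0)/(-13.09/45.55) ≈ 0.53.

0.53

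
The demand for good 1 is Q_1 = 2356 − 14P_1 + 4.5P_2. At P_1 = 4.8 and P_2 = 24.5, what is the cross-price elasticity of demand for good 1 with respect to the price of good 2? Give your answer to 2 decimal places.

At P_1 = 4.8 and P_2 = 24.5: Q_1 = 2399.05.
∂Q_1/∂P_2 = 4.5.
ε = (∂Q_1/∂P_2)(P_2/Q_1) = 4.5 × (24.5/2399.05) ≈ 0.05.
Since ε > 0, good 1 and good 2 are substitutes.

0.05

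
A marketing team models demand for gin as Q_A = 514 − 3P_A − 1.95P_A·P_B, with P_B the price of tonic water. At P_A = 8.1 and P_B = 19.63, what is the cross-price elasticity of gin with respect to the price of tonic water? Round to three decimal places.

-1.726

At P_A = 8.1 and P_B = 19.63: Q_A = 179.644.
∂Q_A/∂P_B = -1.95P_A = -1.95(8.1) = -15.7950.
ε = (∂Q_A/∂P_B)(P_B/Q_A) = -15.7950 × (19.63/179.644) ≈ -1.726.
ε < 0: complements.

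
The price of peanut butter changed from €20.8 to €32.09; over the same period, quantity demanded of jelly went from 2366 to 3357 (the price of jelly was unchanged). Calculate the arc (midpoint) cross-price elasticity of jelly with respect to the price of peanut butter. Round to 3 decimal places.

ΔQ_A = 3357 − 2366 = 991; ΔP_B = 32.09 − 20.8 = 11.29.
Midpoints: Q̄_A = 2861.5, P̄_B = 26.45.
ε = (ΔQ_A/Q̄_A)/(ΔP_B/P̄_B) = (991/2861.5)/(11.29/26.45) ≈ 0.811.
ε > 0: jelly and peanut butter are substitutes.

0.811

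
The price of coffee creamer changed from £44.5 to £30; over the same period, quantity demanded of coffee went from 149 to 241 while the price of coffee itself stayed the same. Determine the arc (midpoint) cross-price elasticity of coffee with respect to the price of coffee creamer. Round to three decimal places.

-1.212

ΔQ_A = 241 − 149 = 92; ΔP_B = 30 − 44.5 = -14.5.
Midpoints: Q̄_A = 195.0, P̄_B = 37.25.
ε = (ΔQ_A/Q̄_A)/(ΔP_B/P̄_B) = (92/195.0)/(-14.5/37.25) ≈ -1.212.
ε < 0: coffee and coffee creamer are complements.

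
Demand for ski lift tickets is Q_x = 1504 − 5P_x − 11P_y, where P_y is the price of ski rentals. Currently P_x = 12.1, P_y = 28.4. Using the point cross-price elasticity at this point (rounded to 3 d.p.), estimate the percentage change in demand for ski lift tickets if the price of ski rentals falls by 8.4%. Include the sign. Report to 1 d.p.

2.3%

At P_x = 12.1, P_y = 28.4: Q_x = 1131.1.
∂Q_x/∂P_y = -11.
ε = (∂Q_x/∂P_y)(P_y/Q_x) = -11.0000 × 28.4/1131.1 ≈ -0.276.
%ΔQ_x ≈ ε × %ΔP_y = -0.276 × (-8.4%) = 2.3%.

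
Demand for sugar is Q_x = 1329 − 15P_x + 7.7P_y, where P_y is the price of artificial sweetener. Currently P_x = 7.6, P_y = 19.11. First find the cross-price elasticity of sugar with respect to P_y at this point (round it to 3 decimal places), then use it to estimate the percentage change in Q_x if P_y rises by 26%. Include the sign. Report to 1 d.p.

2.8%

At P_x = 7.6, P_y = 19.11: Q_x = 1362.147.
∂Q_x/∂P_y = 7.7.
ε = (∂Q_x/∂P_y)(P_y/Q_x) = 7.7000 × 19.11/1362.147 ≈ 0.108.
%ΔQ_x ≈ ε × %ΔP_y = 0.108 × (26%) = 2.8%.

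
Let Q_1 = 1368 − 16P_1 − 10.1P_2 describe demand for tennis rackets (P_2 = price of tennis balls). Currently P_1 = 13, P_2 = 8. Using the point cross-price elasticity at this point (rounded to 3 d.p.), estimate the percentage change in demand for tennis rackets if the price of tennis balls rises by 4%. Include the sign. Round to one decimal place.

At P_1 = 13, P_2 = 8: Q_1 = 1079.2.
∂Q_1/∂P_2 = -10.1.
ε = (∂Q_1/∂P_2)(P_2/Q_1) = -10.1000 × 8/1079.2 ≈ -0.075.
%ΔQ_1 ≈ ε × %ΔP_2 = -0.075 × (4%) = -0.3%.

-0.3%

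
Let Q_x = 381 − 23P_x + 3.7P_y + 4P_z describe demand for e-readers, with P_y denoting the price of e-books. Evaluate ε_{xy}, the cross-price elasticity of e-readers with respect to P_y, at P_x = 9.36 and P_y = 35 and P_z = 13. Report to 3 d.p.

At P_x = 9.36 and P_y = 35 and P_z = 13: Q_x = 347.22.
∂Q_x/∂P_y = 3.7.
ε = (∂Q_x/∂P_y)(P_y/Q_x) = 3.7 × (35/347.22) ≈ 0.373.
Since ε > 0, e-readers and e-books are substitutes.

0.373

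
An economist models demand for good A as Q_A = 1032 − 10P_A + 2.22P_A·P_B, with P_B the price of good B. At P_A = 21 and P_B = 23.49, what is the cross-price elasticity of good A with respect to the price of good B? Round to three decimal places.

At P_A = 21 and P_B = 23.49: Q_A = 1917.104.
∂Q_A/∂P_B = 2.22P_A = 2.22(21) = 46.6200.
ε = (∂Q_A/∂P_B)(P_B/Q_A) = 46.6200 × (23.49/1917.104) ≈ 0.571.

0.571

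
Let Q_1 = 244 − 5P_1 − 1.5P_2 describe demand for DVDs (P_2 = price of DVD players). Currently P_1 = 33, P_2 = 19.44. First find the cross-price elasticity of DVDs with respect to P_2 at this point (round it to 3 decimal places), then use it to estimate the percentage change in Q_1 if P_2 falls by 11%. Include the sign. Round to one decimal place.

At P_1 = 33, P_2 = 19.44: Q_1 = 49.84.
∂Q_1/∂P_2 = -1.5.
ε = (∂Q_1/∂P_2)(P_2/Q_1) = -1.5000 × 19.44/49.84 ≈ -0.585.
%ΔQ_1 ≈ ε × %ΔP_2 = -0.585 × (-11%) = 6.4%.

6.4%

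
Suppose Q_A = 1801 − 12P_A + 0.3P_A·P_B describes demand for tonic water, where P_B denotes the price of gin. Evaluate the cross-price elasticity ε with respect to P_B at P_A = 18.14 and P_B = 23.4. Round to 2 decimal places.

0.07

At P_A = 18.14 and P_B = 23.4: Q_A = 1710.663.
∂Q_A/∂P_B = 0.3P_A = 0.3(18.14) = 5.4420.
ε = (∂Q_A/∂P_B)(P_B/Q_A) = 5.4420 × (23.4/1710.663) ≈ 0.07.
ε > 0: substitutes.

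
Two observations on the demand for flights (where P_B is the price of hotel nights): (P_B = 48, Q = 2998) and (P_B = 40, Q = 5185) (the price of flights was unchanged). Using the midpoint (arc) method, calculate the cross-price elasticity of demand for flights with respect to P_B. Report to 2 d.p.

-2.94

ΔQ_A = 5185 − 2998 = 2187; ΔP_B = 40 − 48 = -8.
Midpoints: Q̄_A = 4091.5, P̄_B = 44.00.
ε = (ΔQ_A/Q̄_A)/(ΔP_B/P̄_B) = (2187/4091.5)/(-8/44.00) ≈ -2.94.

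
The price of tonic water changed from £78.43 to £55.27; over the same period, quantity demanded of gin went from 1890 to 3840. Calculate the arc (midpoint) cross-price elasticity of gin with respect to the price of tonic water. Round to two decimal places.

-1.96

ΔQ_A = 3840 − 1890 = 1950; ΔP_B = 55.27 − 78.43 = -23.16.
Midpoints: Q̄_A = 2865.0, P̄_B = 66.85.
ε = (ΔQ_A/Q̄_A)/(ΔP_B/P̄_B) = (1950/2865.0)/(-23.16/66.85) ≈ -1.96.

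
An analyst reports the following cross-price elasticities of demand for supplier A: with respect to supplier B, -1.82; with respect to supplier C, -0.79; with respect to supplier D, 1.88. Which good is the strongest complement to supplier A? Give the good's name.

supplier B

Complements have ε < 0. The most negative value is -1.82 (supplier B).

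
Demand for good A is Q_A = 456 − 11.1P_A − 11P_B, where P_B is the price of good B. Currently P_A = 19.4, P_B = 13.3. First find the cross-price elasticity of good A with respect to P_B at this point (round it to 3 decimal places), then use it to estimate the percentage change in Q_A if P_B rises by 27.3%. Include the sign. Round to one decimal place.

At P_A = 19.4, P_B = 13.3: Q_A = 94.36.
∂Q_A/∂P_B = -11.
ε = (∂Q_A/∂P_B)(P_B/Q_A) = -11.0000 × 13.3/94.36 ≈ -1.550.
%ΔQ_A ≈ ε × %ΔP_B = -1.550 × (27.3%) = -42.3%.

-42.3%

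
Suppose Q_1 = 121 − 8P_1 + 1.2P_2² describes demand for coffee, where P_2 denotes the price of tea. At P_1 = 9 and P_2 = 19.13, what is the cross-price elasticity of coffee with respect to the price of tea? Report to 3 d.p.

1.799

At P_1 = 9 and P_2 = 19.13: Q_1 = 488.148.
∂Q_1/∂P_2 = 2.4P_2 = 2.4(19.13) = 45.9120.
ε = (∂Q_1/∂P_2)(P_2/Q_1) = 45.9120 × (19.13/488.148) ≈ 1.799.
ε > 0: substitutes.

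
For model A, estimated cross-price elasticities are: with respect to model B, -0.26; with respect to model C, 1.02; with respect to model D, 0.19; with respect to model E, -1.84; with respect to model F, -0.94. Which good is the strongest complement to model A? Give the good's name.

Complements have ε < 0. The most negative value is -1.84 (model E).

model E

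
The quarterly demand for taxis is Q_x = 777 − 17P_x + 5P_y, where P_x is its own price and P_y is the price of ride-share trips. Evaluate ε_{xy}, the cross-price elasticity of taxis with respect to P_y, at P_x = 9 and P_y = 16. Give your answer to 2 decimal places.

0.11

At P_x = 9 and P_y = 16: Q_x = 704.
∂Q_x/∂P_y = 5.
ε = (∂Q_x/∂P_y)(P_y/Q_x) = 5 × (16/704) ≈ 0.11.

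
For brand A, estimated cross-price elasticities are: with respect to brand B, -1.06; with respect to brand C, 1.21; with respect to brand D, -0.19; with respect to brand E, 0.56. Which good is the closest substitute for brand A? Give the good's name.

brand C

Substitutes have ε > 0. Among the positive values, 1.21 (brand C) is largest.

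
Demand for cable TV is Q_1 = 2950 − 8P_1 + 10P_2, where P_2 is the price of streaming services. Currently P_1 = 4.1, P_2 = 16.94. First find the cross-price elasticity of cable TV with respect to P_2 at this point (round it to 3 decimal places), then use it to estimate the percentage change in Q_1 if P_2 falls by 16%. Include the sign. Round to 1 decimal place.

At P_1 = 4.1, P_2 = 16.94: Q_1 = 3086.6.
∂Q_1/∂P_2 = 10.
ε = (∂Q_1/∂P_2)(P_2/Q_1) = 10.0000 × 16.94/3086.6 ≈ 0.055.
%ΔQ_1 ≈ ε × %ΔP_2 = 0.055 × (-16%) = -0.9%.

-0.9%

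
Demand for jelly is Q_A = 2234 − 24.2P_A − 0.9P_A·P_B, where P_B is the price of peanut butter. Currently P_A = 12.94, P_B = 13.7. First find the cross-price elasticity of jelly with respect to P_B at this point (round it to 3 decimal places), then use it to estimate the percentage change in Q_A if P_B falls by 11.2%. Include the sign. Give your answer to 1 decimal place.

At P_A = 12.94, P_B = 13.7: Q_A = 1761.302.
∂Q_A/∂P_B = -0.9P_A = -11.6460.
ε = (∂Q_A/∂P_B)(P_B/Q_A) = -11.6460 × 13.7/1761.302 ≈ -0.091.
%ΔQ_A ≈ ε × %ΔP_B = -0.091 × (-11.2%) = 1.0%.

1.0%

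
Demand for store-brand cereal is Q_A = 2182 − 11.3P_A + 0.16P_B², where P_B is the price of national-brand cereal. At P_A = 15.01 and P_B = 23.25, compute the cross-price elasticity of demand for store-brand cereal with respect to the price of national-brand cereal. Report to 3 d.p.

0.082

At P_A = 15.01 and P_B = 23.25: Q_A = 2098.877.
∂Q_A/∂P_B = 0.32P_B = 0.32(23.25) = 7.4400.
ε = (∂Q_A/∂P_B)(P_B/Q_A) = 7.4400 × (23.25/2098.877) ≈ 0.082.
ε > 0: substitutes.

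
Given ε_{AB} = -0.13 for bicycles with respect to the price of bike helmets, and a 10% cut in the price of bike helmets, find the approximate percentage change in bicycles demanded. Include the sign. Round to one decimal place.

%ΔQ ≈ ε × %ΔP of bike helmets = -0.13 × (-10%) = 1.3%.
Demand for bicycles rises by about 1.3%.

1.3%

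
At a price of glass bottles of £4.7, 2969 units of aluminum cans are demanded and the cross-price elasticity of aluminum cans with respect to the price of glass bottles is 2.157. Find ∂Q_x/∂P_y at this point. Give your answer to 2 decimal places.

ε = (∂Q_x/∂P_y)·(P_y/Q_x) ⇒ ∂Q_x/∂P_y = ε·Q_x/P_y = 2.157 × 2969/4.7 ≈ 1362.58.

1362.58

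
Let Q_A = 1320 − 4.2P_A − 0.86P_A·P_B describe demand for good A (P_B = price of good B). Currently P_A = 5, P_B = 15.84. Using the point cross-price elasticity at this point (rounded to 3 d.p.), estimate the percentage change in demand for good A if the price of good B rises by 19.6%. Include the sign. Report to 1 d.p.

At P_A = 5, P_B = 15.84: Q_A = 1230.888.
∂Q_A/∂P_B = -0.86P_A = -4.3000.
ε = (∂Q_A/∂P_B)(P_B/Q_A) = -4.3000 × 15.84/1230.888 ≈ -0.055.
%ΔQ_A ≈ ε × %ΔP_B = -0.055 × (19.6%) = -1.1%.

-1.1%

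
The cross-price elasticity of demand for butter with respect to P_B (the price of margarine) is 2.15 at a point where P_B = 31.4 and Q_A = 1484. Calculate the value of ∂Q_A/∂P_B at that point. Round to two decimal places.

ε = (∂Q_A/∂P_B)·(P_B/Q_A) ⇒ ∂Q_A/∂P_B = ε·Q_A/P_B = 2.15 × 1484/31.4 ≈ 101.61.

101.61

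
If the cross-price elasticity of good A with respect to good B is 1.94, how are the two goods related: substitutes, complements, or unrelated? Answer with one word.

substitutes

ε = 1.94 > 0, so a higher price of good B raises demand for good A: substitutes.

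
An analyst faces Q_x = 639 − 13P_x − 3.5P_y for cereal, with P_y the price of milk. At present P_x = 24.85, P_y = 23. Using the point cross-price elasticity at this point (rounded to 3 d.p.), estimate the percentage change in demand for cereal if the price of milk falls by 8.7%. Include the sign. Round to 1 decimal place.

At P_x = 24.85, P_y = 23: Q_x = 235.45.
∂Q_x/∂P_y = -3.5.
ε = (∂Q_x/∂P_y)(P_y/Q_x) = -3.5000 × 23/235.45 ≈ -0.342.
%ΔQ_x ≈ ε × %ΔP_y = -0.342 × (-8.7%) = 3.0%.

3.0%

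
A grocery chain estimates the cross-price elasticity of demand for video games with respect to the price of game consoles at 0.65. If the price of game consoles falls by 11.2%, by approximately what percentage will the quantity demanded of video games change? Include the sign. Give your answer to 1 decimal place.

%ΔQ ≈ ε × %ΔP of game consoles = 0.65 × (-11.2%) = -7.3%.

-7.3%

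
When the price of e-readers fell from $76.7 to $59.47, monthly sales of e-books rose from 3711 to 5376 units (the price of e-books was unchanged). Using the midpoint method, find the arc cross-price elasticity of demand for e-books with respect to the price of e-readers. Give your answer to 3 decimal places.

-1.448

ΔQ_A = 5376 − 3711 = 1665; ΔP_B = 59.47 − 76.7 = -17.23.
Midpoints: Q̄_A = 4543.5, P̄_B = 68.09.
ε = (ΔQ_A/Q̄_A)/(ΔP_B/P̄_B) = (1665/4543.5)/(-17.23/68.09) ≈ -1.448.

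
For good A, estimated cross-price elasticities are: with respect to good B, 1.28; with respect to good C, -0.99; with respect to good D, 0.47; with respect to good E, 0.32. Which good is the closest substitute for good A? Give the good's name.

good B

Substitutes have ε > 0. Among the positive values, 1.28 (good B) is largest.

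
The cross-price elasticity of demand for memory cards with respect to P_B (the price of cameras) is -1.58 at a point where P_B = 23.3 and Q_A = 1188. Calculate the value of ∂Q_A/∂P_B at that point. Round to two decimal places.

-80.56

ε = (∂Q_A/∂P_B)·(P_B/Q_A) ⇒ ∂Q_A/∂P_B = ε·Q_A/P_B = -1.58 × 1188/23.3 ≈ -80.56.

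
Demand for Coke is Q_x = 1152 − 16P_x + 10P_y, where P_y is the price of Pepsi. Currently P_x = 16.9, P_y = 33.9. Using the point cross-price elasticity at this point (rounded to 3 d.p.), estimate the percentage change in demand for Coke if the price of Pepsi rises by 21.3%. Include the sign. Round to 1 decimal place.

At P_x = 16.9, P_y = 33.9: Q_x = 1220.6.
∂Q_x/∂P_y = 10.
ε = (∂Q_x/∂P_y)(P_y/Q_x) = 10.0000 × 33.9/1220.6 ≈ 0.278.
%ΔQ_x ≈ ε × %ΔP_y = 0.278 × (21.3%) = 5.9%.

5.9%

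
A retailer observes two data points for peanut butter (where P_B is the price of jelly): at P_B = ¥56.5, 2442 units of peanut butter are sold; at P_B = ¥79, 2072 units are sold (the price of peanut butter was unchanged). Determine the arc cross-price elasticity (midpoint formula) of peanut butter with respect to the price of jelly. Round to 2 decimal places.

-0.49

ΔQ_A = 2072 − 2442 = -370; ΔP_B = 79 − 56.5 = 22.5.
Midpoints: Q̄_A = 2257.0, P̄_B = 67.75.
ε = (ΔQ_A/Q̄_A)/(ΔP_B/P̄_B) = (-370/2257.0)/(22.5/67.75) ≈ -0.49.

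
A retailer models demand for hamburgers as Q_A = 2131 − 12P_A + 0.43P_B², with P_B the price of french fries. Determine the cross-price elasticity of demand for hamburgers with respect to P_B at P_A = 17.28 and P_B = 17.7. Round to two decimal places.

At P_A = 17.28 and P_B = 17.7: Q_A = 2058.355.
∂Q_A/∂P_B = 0.86P_B = 0.86(17.7) = 15.2220.
ε = (∂Q_A/∂P_B)(P_B/Q_A) = 15.2220 × (17.7/2058.355) ≈ 0.13.

0.13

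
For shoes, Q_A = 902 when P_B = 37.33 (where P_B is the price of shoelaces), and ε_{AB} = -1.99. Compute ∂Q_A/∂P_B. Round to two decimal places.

-48.08

ε = (∂Q_A/∂P_B)·(P_B/Q_A) ⇒ ∂Q_A/∂P_B = ε·Q_A/P_B = -1.99 × 902/37.33 ≈ -48.08.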